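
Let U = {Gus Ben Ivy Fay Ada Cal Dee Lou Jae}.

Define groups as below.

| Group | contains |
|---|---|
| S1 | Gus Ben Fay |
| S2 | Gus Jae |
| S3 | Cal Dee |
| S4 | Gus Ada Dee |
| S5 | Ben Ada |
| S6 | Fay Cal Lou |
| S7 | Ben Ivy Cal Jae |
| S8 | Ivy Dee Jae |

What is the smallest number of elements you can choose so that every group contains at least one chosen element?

Take H = {Gus, Ben, Ivy, Cal}. Each listed group contains at least one of these, so H is a hitting set of size 4.
No choice of 3 elements meets every group, so 4 is the minimum.

4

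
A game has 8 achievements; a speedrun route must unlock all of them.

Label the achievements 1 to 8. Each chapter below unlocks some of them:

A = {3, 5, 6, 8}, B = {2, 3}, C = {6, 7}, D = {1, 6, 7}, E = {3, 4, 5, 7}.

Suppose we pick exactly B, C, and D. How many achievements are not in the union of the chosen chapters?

Union of B, C, D = {1, 2, 3, 6, 7}.
Not covered: 4, 5, 8 — 3 achievements.

3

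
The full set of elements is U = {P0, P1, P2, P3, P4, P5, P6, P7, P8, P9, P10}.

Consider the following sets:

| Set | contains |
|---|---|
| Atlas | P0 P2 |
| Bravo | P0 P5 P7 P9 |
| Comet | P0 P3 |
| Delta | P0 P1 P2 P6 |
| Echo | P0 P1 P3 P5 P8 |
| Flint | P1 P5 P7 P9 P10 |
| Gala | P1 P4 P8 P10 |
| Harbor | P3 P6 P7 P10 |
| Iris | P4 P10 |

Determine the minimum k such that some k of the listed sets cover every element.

Take {Delta, Echo, Flint, Iris}. Their union is {P0, P1, P2, P3, P4, P5, P6, P7, P8, P9, P10}, which is all 11 elements.
No 3 of the 9 sets cover everything (all 84 combinations miss at least one element), so 4 is optimal.

4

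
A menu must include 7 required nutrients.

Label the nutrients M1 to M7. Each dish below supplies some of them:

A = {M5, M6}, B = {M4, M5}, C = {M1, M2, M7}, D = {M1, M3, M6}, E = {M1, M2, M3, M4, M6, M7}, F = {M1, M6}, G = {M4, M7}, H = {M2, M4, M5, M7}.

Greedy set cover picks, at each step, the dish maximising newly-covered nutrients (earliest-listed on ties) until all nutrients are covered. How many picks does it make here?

Greedy: pick E (covers 6 new) → pick A (covers 1 new). Total picks: 2.

2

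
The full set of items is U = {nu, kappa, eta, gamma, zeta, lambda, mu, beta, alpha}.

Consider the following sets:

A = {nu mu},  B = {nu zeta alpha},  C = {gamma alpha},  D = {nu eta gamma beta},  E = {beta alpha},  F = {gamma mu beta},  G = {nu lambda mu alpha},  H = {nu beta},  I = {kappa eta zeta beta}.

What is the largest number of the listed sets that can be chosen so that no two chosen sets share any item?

3

A, C, I are pairwise disjoint (A={nu,mu}; C={gamma,alpha}; I={kappa,eta,zeta,beta}).
Every remaining set overlaps one of these, and no 4 of the listed sets are pairwise disjoint, so 3 is the maximum.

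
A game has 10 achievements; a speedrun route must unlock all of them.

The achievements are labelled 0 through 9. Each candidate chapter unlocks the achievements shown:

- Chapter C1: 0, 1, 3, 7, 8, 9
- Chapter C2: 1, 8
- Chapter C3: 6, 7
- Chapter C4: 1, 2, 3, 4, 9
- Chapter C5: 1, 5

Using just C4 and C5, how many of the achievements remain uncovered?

4

Union of C4, C5 = {1, 2, 3, 4, 5, 9}.
Not covered: 0, 6, 7, 8 — 4 achievements.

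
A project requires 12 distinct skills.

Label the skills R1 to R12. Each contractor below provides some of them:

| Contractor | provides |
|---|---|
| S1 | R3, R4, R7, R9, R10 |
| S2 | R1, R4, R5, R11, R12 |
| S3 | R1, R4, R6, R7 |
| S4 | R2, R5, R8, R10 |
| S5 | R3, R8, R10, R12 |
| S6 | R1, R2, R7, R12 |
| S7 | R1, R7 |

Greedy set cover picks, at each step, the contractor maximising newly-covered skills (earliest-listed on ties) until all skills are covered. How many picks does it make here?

4

Greedy: pick S1 (covers 5 new) → pick S2 (covers 4 new) → pick S4 (covers 2 new) → pick S3 (covers 1 new). Total picks: 4.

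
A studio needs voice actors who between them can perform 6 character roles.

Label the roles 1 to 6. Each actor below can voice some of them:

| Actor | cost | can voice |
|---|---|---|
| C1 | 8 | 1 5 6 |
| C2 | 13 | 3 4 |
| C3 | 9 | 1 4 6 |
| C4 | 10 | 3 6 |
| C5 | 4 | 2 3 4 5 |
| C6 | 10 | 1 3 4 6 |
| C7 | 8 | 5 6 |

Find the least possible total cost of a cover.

12

C1, C5 together cover every role (C1 ∪ C5 = {1, 2, 3, 4, 5, 6}); total cost 8 + 4 = 12.
No covering selection has total cost below 12.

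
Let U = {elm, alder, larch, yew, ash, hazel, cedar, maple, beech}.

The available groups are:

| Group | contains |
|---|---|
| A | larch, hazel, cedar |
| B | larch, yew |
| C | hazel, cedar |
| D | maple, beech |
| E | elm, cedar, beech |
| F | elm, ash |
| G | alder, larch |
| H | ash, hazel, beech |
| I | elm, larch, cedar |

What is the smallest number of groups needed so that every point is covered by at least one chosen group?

B, D, E, G, and H cover everything between them: the union {elm, alder, larch, yew, ash, hazel, cedar, maple, beech} is all of U.
No 4 of the 9 groups cover everything (all 126 combinations miss at least one point), so 5 is optimal.

5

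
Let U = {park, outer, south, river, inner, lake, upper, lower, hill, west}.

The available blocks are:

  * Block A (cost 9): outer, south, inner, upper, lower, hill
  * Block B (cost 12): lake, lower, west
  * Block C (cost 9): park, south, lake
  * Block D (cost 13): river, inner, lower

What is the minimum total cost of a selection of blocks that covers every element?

43

A, B, C, D together cover every element (A ∪ B ∪ C ∪ D = {park, outer, south, river, inner, lake, upper, lower, hill, west}); total cost 9 + 12 + 9 + 13 = 43.
No covering selection has total cost below 43.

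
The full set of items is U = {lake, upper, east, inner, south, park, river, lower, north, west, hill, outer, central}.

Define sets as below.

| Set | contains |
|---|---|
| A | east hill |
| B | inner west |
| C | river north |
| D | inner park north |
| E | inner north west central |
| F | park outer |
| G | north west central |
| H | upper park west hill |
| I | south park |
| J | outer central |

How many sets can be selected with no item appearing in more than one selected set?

5

A, B, C, I, J are pairwise disjoint (A={east,hill}; B={inner,west}; C={river,north}; I={south,park}; J={outer,central}).
Every remaining set overlaps one of these, and no 6 of the listed sets are pairwise disjoint, so 5 is the maximum.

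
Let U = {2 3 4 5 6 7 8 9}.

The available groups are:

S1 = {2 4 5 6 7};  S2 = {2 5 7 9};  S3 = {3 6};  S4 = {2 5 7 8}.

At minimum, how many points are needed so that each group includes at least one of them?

The 2 points {6, 7} hit every group.
The groups S3, S4 are pairwise disjoint, so any hitting set needs a separate point for each — at least 2. Hence 2 is optimal.

2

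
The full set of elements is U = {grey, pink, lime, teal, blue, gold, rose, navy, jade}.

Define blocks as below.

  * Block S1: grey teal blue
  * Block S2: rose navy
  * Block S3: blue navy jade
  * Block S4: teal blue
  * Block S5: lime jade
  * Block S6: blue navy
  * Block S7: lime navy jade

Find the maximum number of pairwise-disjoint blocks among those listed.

3

S1, S2, S5 are pairwise disjoint (S1={grey,teal,blue}; S2={rose,navy}; S5={lime,jade}).
Every remaining block overlaps one of these, and no 4 of the listed blocks are pairwise disjoint, so 3 is the maximum.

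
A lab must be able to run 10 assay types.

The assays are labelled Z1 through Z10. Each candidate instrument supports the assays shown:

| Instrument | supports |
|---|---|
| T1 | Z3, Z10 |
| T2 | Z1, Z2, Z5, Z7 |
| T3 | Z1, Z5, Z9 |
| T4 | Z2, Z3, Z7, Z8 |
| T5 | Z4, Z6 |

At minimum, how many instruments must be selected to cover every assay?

Take {T1, T3, T4, T5}. Their union is {Z1, Z2, Z3, Z4, Z5, Z6, Z7, Z8, Z9, Z10}, which is all 10 assays.
No 3 of the 5 instruments cover everything (all 10 combinations miss at least one assay), so 4 is optimal.

4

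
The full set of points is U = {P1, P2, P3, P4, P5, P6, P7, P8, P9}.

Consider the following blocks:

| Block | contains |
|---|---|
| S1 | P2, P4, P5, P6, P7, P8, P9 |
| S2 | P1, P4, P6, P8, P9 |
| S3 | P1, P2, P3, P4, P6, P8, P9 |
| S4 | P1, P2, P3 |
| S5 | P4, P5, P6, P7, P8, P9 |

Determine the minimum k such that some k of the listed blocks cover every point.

S3 and S5 cover everything between them: the union {P1, P2, P3, P4, P5, P6, P7, P8, P9} is all of U.
No single block has all 9 points (the largest, S1, has 7), so 2 is optimal.

2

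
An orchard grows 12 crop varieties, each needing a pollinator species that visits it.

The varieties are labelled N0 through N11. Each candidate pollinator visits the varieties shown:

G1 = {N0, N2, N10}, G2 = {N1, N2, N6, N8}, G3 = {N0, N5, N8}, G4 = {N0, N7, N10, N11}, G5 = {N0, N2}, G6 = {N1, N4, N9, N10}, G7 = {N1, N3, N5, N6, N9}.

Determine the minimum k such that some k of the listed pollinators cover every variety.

4

G2 and G4 and G6 and G7 together: G2 ∪ G4 ∪ G6 ∪ G7 = {N0, N1, N2, N3, N4, N5, N6, N7, N8, N9, N10, N11} — every variety is covered.
Only G6 contains N4, so G6 is forced; the remaining 8 varieties need at least 3 more pollinators (each remaining pollinator adds at most 3) — so at least 4 pollinators are needed, and 4 is optimal.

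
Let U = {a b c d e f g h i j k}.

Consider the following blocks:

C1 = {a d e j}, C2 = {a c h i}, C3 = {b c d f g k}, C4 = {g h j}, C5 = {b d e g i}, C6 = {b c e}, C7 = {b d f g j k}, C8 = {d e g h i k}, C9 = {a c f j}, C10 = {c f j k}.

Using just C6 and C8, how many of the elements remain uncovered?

3

Union of C6, C8 = {b, c, d, e, g, h, i, k}.
Not covered: a, f, j — 3 elements.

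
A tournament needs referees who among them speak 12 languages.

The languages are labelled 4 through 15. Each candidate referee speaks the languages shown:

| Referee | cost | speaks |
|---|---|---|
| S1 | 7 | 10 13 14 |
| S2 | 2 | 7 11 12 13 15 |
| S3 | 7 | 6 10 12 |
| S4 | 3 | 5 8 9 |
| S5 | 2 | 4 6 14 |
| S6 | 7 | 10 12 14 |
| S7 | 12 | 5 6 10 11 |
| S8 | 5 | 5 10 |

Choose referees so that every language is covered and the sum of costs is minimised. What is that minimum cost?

12

S2, S4, S5, S8 together cover every language (S2 ∪ S4 ∪ S5 ∪ S8 = {4, 5, 6, 7, 8, 9, 10, 11, 12, 13, 14, 15}); total cost 2 + 3 + 2 + 5 = 12.
No covering selection has total cost below 12.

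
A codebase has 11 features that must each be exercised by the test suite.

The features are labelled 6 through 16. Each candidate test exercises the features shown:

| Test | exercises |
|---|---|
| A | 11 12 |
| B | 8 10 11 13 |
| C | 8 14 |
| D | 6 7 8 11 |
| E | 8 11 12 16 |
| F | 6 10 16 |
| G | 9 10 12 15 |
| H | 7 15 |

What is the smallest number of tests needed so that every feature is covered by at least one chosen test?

5

Take {B, C, D, F, G}. Their union is {6, 7, 8, 9, 10, 11, 12, 13, 14, 15, 16}, which is all 11 features.
No 4 of the 8 tests cover everything (all 70 combinations miss at least one feature), so 5 is optimal.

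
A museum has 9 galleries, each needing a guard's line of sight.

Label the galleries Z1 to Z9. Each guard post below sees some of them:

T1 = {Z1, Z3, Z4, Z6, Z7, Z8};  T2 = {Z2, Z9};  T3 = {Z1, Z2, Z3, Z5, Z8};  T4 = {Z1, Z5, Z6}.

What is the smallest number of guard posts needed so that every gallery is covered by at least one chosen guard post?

3

Take {T1, T2, T4}. Their union is {Z1, Z2, Z3, Z4, Z5, Z6, Z7, Z8, Z9}, which is all 9 galleries.
Only T1 contains Z4, so T1 is forced; the remaining 3 galleries need at least 2 more guard posts (each remaining guard post adds at most 2) — so at least 3 guard posts are needed, and 3 is optimal.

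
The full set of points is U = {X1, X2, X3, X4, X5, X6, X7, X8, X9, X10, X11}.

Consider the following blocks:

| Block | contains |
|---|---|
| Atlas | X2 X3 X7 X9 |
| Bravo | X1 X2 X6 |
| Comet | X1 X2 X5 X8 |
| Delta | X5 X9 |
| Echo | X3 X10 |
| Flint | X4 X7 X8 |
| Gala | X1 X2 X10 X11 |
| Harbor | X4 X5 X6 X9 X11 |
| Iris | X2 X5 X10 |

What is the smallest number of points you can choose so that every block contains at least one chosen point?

4

H = {X2, X3, X7, X9} meets every block (each contains at least one member of H), and |H| = 4.
The blocks Bravo, Delta, Echo, Flint are pairwise disjoint, so any hitting set needs a separate point for each — at least 4. Hence 4 is optimal.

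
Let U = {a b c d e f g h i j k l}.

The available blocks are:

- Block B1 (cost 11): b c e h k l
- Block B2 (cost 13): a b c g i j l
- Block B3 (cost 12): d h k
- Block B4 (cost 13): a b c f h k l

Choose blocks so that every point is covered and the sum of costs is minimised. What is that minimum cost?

49

B1, B2, B3, B4 together cover every point (B1 ∪ B2 ∪ B3 ∪ B4 = {a, b, c, d, e, f, g, h, i, j, k, l}); total cost 11 + 13 + 12 + 13 = 49.
No covering selection has total cost below 49.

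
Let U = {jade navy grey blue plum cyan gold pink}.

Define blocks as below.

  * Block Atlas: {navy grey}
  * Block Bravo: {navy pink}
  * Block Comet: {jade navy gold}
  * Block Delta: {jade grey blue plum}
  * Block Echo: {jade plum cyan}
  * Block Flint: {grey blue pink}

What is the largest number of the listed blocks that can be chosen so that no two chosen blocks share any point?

Bravo, Delta are pairwise disjoint (Bravo={navy,pink}; Delta={jade,grey,blue,plum}).
Every remaining block overlaps one of these, and no 3 of the listed blocks are pairwise disjoint, so 2 is the maximum.

2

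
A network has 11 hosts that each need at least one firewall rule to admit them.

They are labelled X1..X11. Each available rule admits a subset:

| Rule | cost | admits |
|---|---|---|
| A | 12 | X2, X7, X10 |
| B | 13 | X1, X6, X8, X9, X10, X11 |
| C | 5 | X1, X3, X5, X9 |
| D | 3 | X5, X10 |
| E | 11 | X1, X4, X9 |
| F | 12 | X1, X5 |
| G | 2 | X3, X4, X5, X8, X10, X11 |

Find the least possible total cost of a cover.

A, B, G together cover every host (A ∪ B ∪ G = {X1, X2, X3, X4, X5, X6, X7, X8, X9, X10, X11}); total cost 12 + 13 + 2 = 27.
The greedy pick G, C, A, B costs 32; no covering selection beats 27.

27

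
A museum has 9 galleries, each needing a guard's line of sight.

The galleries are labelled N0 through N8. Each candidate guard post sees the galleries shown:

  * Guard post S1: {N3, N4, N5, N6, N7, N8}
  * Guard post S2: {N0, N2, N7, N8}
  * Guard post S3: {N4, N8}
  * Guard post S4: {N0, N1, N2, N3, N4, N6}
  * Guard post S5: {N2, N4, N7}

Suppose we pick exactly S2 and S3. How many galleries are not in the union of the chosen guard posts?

4

Union of S2, S3 = {N0, N2, N4, N7, N8}.
Not covered: N1, N3, N5, N6 — 4 galleries.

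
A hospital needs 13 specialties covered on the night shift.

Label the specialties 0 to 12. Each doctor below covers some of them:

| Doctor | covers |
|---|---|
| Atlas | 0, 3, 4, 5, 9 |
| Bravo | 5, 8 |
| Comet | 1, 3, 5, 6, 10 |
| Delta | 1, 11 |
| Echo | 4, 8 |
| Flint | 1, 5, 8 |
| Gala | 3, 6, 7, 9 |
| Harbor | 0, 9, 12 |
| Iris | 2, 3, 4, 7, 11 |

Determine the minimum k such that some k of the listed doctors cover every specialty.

4

Take {Comet, Flint, Harbor, Iris}. Their union is {0, 1, 2, 3, 4, 5, 6, 7, 8, 9, 10, 11, 12}, which is all 13 specialties.
No 3 of the 9 doctors cover everything (all 84 combinations miss at least one specialty), so 4 is optimal.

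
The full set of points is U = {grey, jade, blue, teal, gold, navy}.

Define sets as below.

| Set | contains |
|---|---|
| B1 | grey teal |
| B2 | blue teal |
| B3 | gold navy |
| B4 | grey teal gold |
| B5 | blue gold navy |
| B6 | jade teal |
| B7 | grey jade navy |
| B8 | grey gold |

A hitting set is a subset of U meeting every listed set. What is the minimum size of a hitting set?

H = {grey, teal, navy} meets every set (each contains at least one member of H), and |H| = 3.
No choice of 2 points meets every set, so 3 is the minimum.

3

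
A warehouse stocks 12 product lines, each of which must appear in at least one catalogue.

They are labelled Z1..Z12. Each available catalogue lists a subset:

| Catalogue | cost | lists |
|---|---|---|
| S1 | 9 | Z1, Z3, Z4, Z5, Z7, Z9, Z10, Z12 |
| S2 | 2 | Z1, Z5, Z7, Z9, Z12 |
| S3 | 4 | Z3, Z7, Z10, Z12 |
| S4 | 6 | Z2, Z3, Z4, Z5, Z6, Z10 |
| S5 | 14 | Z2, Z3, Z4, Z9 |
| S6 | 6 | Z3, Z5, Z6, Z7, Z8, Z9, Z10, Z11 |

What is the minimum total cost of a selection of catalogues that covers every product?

S2, S4, S6 together cover every product (S2 ∪ S4 ∪ S6 = {Z1, Z2, Z3, Z4, Z5, Z6, Z7, Z8, Z9, Z10, Z11, Z12}); total cost 2 + 6 + 6 = 14.
No covering selection has total cost below 14.

14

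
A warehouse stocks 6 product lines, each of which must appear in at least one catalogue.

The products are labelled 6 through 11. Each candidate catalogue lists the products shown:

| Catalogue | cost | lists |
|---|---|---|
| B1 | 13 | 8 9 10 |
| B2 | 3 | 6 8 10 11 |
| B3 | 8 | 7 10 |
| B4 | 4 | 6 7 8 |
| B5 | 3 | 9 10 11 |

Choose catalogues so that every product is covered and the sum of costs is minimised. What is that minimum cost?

B4, B5 together cover every product (B4 ∪ B5 = {6, 7, 8, 9, 10, 11}); total cost 4 + 3 = 7.
The greedy pick B2, B5, B4 costs 10; no covering selection beats 7.

7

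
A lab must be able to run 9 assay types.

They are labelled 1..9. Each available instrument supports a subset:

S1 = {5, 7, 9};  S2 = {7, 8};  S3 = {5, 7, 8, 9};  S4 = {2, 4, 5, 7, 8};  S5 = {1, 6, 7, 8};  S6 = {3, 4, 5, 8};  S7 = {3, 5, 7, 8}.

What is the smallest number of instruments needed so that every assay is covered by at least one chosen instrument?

4

Take {S3, S4, S5, S6}. Their union is {1, 2, 3, 4, 5, 6, 7, 8, 9}, which is all 9 assays.
No 3 of the 7 instruments cover everything (all 35 combinations miss at least one assay), so 4 is optimal.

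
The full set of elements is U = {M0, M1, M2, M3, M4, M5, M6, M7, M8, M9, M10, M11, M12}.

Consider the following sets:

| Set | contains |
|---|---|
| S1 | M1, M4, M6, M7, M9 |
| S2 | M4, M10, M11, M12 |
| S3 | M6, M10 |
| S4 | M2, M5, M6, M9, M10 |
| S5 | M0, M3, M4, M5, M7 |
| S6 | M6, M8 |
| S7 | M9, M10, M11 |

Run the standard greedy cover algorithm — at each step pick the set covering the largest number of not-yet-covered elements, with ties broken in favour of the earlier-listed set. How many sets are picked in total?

5

Greedy: pick S1 (covers 5 new) → pick S2 (covers 3 new) → pick S5 (covers 3 new) → pick S4 (covers 1 new) → pick S6 (covers 1 new). Total picks: 5.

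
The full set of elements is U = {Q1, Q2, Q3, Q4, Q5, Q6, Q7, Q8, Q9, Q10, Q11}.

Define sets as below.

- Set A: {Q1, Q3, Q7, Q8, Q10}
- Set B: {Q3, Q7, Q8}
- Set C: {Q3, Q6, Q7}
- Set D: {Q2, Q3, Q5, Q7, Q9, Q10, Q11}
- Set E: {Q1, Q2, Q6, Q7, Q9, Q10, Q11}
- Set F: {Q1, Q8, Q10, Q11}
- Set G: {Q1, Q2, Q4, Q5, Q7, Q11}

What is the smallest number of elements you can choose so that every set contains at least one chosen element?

The 2 elements {Q1, Q7} hit every set.
The sets C, F are pairwise disjoint, so any hitting set needs a separate element for each — at least 2. Hence 2 is optimal.

2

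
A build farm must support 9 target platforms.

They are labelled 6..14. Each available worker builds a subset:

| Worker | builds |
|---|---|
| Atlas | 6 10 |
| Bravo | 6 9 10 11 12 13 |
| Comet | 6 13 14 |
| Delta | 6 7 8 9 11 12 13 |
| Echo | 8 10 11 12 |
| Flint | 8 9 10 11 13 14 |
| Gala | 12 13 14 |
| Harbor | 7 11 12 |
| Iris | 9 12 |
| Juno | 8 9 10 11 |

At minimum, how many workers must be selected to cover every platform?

Delta and Flint together: Delta ∪ Flint = {6, 7, 8, 9, 10, 11, 12, 13, 14} — every platform is covered.
No single worker has all 9 platforms (the largest, Delta, has 7), so 2 is optimal.

2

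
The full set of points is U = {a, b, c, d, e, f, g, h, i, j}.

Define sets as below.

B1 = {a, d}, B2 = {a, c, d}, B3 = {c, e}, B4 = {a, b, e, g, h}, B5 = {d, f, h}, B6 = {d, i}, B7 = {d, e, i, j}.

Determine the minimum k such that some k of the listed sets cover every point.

4

B3, B4, B5, and B7 cover everything between them: the union {a, b, c, d, e, f, g, h, i, j} is all of U.
No 3 of the 7 sets cover everything (all 35 combinations miss at least one point), so 4 is optimal.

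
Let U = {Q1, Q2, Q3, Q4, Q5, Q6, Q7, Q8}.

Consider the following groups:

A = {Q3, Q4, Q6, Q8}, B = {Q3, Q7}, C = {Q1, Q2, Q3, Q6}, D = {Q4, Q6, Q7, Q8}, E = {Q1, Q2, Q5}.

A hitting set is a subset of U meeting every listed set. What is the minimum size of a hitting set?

3

H = {Q2, Q3, Q4} meets every group (each contains at least one member of H), and |H| = 3.
No choice of 2 elements meets every group, so 3 is the minimum.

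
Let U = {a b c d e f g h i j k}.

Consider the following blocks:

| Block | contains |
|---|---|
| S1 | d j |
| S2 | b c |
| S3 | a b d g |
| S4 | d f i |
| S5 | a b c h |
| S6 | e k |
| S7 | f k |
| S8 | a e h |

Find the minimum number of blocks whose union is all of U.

5

S1 and S3 and S4 and S5 and S6 together: S1 ∪ S3 ∪ S4 ∪ S5 ∪ S6 = {a, b, c, d, e, f, g, h, i, j, k} — every point is covered.
Only S3 contains g, so S3 is forced; the remaining 7 points need at least 4 more blocks (each remaining block adds at most 2) — so at least 5 blocks are needed, and 5 is optimal.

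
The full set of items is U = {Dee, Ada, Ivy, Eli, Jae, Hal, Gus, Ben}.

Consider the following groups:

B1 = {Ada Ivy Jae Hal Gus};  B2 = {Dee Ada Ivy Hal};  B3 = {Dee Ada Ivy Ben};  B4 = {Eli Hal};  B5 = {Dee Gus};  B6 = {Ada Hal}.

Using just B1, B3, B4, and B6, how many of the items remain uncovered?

0

Union of B1, B3, B4, B6 = {Dee, Ada, Ivy, Eli, Jae, Hal, Gus, Ben} — that's every item, so 0 are uncovered.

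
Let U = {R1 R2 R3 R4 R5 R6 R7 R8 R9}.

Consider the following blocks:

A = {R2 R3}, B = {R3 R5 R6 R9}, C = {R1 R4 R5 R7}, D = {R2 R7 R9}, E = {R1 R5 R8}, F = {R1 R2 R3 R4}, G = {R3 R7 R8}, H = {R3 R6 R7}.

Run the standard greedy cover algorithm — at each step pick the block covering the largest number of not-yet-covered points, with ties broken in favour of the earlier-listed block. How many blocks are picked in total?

Greedy: pick B (covers 4 new) → pick C (covers 3 new) → pick A (covers 1 new) → pick E (covers 1 new). Total picks: 4.
(The true minimum cover uses only 3 blocks, so greedy is not optimal here.)

4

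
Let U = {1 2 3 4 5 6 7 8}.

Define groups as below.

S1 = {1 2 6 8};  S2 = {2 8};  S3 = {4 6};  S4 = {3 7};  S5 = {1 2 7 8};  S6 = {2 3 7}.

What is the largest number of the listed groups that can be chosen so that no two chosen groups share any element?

S2, S3, S4 are pairwise disjoint (S2={2,8}; S3={4,6}; S4={3,7}).
Every remaining group overlaps one of these, and no 4 of the listed groups are pairwise disjoint, so 3 is the maximum.

3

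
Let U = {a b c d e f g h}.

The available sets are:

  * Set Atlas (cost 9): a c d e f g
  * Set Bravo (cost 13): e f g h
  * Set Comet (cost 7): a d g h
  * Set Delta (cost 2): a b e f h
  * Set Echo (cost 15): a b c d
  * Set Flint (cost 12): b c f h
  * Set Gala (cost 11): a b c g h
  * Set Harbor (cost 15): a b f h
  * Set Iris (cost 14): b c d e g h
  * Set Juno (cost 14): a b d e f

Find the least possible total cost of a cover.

11

Atlas, Delta together cover every element (Atlas ∪ Delta = {a, b, c, d, e, f, g, h}); total cost 9 + 2 = 11.
No covering selection has total cost below 11.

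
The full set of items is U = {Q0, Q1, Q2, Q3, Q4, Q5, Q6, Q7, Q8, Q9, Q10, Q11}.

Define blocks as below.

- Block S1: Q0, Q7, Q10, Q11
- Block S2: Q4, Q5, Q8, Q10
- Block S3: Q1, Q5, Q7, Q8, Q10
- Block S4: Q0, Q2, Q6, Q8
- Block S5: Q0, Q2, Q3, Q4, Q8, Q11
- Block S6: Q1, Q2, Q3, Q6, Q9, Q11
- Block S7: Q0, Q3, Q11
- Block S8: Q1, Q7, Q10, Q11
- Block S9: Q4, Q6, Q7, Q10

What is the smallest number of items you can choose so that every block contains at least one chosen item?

H = {Q7, Q8, Q11} meets every block (each contains at least one member of H), and |H| = 3.
No choice of 2 items meets every block, so 3 is the minimum.

3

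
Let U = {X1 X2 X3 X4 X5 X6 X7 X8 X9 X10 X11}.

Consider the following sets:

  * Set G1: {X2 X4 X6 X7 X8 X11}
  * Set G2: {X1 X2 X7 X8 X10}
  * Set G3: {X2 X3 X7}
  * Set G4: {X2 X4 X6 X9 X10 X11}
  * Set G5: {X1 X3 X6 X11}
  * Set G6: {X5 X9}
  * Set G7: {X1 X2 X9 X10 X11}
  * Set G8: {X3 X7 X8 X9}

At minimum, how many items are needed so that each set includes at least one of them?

3

H = {X6, X7, X9} meets every set (each contains at least one member of H), and |H| = 3.
No choice of 2 items meets every set, so 3 is the minimum.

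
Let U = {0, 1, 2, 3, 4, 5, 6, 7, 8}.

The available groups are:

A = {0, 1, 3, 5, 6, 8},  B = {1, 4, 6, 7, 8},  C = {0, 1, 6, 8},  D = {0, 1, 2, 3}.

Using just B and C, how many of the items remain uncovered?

3

Union of B, C = {0, 1, 4, 6, 7, 8}.
Not covered: 2, 3, 5 — 3 items.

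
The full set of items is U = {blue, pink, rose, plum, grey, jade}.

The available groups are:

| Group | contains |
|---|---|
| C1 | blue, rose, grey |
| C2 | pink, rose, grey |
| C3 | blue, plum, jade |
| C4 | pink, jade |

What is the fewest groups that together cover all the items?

Take {C2, C3}. Their union is {blue, pink, rose, plum, grey, jade}, which is all 6 items.
No single group has all 6 items (the largest, C1, has 3), so 2 is optimal.

2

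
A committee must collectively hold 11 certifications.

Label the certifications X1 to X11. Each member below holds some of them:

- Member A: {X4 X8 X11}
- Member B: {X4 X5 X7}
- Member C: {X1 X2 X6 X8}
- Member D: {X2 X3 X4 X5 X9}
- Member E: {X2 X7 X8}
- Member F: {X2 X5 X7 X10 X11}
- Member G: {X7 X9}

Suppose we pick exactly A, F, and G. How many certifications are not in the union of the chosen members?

3

Union of A, F, G = {X2, X4, X5, X7, X8, X9, X10, X11}.
Not covered: X1, X3, X6 — 3 certifications.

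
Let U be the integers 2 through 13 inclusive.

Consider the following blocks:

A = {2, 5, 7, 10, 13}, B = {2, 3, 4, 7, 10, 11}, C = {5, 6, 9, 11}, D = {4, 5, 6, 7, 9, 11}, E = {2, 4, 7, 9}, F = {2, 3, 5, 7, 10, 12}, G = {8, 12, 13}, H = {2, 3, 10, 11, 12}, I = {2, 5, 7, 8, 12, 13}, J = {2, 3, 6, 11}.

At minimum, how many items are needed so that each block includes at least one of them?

3

Take T = {2, 9, 12}. Each listed block contains at least one of these, so T is a hitting set of size 3.
No choice of 2 items meets every block, so 3 is the minimum.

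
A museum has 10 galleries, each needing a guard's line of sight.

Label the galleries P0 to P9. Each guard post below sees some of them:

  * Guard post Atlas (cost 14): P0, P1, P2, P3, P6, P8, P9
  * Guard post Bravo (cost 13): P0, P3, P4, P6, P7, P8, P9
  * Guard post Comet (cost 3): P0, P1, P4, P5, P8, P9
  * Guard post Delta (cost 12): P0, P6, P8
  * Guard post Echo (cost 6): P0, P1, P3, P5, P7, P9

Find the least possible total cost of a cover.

23

Atlas, Comet, Echo together cover every gallery (Atlas ∪ Comet ∪ Echo = {P0, P1, P2, P3, P4, P5, P6, P7, P8, P9}); total cost 14 + 3 + 6 = 23.
No covering selection has total cost below 23.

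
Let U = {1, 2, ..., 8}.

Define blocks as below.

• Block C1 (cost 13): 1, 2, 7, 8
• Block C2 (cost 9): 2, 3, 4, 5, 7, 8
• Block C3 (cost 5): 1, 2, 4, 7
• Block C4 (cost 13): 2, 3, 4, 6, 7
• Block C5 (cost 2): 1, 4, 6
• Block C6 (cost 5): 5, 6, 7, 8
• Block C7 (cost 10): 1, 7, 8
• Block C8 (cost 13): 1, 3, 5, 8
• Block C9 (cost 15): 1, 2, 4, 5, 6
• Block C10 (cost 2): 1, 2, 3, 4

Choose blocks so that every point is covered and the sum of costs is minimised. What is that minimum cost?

7

C6, C10 together cover every point (C6 ∪ C10 = {1, 2, 3, 4, 5, 6, 7, 8}); total cost 5 + 2 = 7.
No covering selection has total cost below 7.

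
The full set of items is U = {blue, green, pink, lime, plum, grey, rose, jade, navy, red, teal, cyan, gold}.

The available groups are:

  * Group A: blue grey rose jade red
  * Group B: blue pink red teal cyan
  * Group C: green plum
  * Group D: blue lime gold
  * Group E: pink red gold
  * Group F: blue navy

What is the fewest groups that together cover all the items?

5

Take {A, B, C, D, F}. Their union is {blue, green, pink, lime, plum, grey, rose, jade, navy, red, teal, cyan, gold}, which is all 13 items.
No 4 of the 6 groups cover everything (all 15 combinations miss at least one item), so 5 is optimal.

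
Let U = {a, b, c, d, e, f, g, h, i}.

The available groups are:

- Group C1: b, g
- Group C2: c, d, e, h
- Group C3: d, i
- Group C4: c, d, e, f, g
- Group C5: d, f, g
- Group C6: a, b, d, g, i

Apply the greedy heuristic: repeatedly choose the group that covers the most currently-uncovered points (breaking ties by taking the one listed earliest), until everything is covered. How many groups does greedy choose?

3

Greedy: pick C4 (covers 5 new) → pick C6 (covers 3 new) → pick C2 (covers 1 new). Total picks: 3.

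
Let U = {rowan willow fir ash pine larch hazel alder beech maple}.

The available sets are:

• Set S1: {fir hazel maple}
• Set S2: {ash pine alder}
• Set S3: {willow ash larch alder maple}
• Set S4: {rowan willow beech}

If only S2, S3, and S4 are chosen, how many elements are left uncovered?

Union of S2, S3, S4 = {rowan, willow, ash, pine, larch, alder, beech, maple}.
Not covered: fir, hazel — 2 elements.

2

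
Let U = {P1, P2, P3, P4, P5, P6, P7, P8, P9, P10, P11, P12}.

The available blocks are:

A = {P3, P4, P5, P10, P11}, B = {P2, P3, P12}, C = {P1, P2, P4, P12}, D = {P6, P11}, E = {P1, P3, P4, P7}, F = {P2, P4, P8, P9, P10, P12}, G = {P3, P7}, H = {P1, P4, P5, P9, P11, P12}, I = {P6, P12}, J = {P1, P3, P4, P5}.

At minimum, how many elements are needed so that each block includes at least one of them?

3

Take T = {P3, P11, P12}. Each listed block contains at least one of these, so T is a hitting set of size 3.
The blocks D, F, G are pairwise disjoint, so any hitting set needs a separate element for each — at least 3. Hence 3 is optimal.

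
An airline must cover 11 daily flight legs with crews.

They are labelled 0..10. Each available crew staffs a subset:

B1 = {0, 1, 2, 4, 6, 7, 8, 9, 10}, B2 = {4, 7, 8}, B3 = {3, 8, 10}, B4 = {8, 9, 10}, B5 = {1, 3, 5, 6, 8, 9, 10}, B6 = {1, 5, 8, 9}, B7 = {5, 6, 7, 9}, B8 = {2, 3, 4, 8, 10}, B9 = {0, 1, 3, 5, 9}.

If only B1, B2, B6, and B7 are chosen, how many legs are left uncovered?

1

Union of B1, B2, B6, B7 = {0, 1, 2, 4, 5, 6, 7, 8, 9, 10}.
Not covered: 3 — 1 leg.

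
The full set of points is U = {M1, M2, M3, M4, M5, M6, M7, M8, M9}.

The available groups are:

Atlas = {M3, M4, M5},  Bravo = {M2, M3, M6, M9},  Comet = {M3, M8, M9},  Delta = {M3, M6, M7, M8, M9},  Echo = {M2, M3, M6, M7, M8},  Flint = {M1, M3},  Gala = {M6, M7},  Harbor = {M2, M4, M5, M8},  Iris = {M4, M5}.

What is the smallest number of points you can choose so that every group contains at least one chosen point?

3

H = {M3, M4, M7} meets every group (each contains at least one member of H), and |H| = 3.
The groups Flint, Gala, Harbor are pairwise disjoint, so any hitting set needs a separate point for each — at least 3. Hence 3 is optimal.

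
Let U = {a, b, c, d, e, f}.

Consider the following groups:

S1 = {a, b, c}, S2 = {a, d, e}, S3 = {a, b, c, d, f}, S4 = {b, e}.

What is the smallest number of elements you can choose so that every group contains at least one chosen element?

2

Take H = {a, b}. Each listed group contains at least one of these, so H is a hitting set of size 2.
No single element lies in every group, so at least 2 are needed and 2 is optimal.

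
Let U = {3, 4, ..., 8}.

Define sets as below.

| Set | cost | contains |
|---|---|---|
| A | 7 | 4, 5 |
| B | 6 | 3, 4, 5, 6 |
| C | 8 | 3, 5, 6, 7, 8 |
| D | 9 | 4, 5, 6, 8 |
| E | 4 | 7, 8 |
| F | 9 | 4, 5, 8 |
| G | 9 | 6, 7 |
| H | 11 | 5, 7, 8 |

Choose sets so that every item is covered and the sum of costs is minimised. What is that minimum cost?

B, E together cover every item (B ∪ E = {3, 4, 5, 6, 7, 8}); total cost 6 + 4 = 10.
No covering selection has total cost below 10.

10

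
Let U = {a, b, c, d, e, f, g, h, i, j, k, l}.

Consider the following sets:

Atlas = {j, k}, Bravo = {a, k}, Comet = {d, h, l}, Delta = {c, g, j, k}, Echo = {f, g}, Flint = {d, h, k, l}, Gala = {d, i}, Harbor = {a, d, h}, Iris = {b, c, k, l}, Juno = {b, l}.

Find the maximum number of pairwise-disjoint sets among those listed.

Atlas, Echo, Gala, Juno are pairwise disjoint (Atlas={j,k}; Echo={f,g}; Gala={d,i}; Juno={b,l}).
Every remaining set overlaps one of these, and no 5 of the listed sets are pairwise disjoint, so 4 is the maximum.

4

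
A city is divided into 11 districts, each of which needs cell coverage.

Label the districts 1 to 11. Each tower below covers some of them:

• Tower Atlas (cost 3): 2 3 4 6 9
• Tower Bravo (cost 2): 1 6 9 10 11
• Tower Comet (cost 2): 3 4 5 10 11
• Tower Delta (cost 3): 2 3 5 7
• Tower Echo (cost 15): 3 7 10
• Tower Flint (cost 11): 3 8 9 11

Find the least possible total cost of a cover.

18

Bravo, Comet, Delta, Flint together cover every district (Bravo ∪ Comet ∪ Delta ∪ Flint = {1, 2, 3, 4, 5, 6, 7, 8, 9, 10, 11}); total cost 2 + 2 + 3 + 11 = 18.
No covering selection has total cost below 18.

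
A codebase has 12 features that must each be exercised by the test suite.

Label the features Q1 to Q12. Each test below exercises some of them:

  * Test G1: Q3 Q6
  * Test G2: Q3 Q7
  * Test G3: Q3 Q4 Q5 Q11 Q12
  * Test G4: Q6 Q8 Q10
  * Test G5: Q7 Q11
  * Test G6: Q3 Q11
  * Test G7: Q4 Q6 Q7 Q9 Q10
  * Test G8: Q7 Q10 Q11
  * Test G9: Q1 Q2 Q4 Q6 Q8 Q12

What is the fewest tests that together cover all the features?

G3 and G7 and G9 together: G3 ∪ G7 ∪ G9 = {Q1, Q2, Q3, Q4, Q5, Q6, Q7, Q8, Q9, Q10, Q11, Q12} — every feature is covered.
Only G9 contains Q1, so G9 is forced; the remaining 6 features need at least 2 more tests (each remaining test adds at most 3) — so at least 3 tests are needed, and 3 is optimal.

3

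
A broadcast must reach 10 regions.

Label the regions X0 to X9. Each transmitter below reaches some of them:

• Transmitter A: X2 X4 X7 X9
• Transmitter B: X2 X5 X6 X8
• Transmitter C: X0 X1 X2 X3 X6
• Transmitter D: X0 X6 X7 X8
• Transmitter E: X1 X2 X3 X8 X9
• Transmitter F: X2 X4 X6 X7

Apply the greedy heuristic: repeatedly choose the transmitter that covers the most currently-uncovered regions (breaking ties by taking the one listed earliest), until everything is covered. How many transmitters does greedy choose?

Greedy: pick C (covers 5 new) → pick A (covers 3 new) → pick B (covers 2 new). Total picks: 3.

3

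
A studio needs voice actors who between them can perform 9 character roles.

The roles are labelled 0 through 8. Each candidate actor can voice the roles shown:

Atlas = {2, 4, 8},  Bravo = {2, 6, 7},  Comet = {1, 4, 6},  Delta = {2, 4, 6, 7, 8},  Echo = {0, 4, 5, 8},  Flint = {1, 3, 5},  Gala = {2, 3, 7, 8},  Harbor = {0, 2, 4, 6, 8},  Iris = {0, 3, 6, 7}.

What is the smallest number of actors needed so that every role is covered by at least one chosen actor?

Take {Delta, Echo, Flint}. Their union is {0, 1, 2, 3, 4, 5, 6, 7, 8}, which is all 9 roles.
No 2 of the 9 actors cover everything (all 36 combinations miss at least one role), so 3 is optimal.

3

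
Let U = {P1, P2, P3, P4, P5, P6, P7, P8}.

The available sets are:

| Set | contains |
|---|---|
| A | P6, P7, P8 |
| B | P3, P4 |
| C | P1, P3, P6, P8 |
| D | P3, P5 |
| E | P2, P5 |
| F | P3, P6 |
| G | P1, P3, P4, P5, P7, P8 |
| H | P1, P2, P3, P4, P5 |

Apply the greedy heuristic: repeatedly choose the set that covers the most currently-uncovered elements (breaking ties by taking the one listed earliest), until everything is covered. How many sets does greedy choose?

3

Greedy: pick G (covers 6 new) → pick A (covers 1 new) → pick E (covers 1 new). Total picks: 3.
(The true minimum cover uses only 2 sets, so greedy is not optimal here.)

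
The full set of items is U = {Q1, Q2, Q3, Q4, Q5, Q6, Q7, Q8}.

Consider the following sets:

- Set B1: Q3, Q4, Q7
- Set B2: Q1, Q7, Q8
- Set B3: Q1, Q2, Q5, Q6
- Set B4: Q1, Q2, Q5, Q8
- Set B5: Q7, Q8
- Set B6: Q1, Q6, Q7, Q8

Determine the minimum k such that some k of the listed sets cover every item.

B1 and B2 and B3 together: B1 ∪ B2 ∪ B3 = {Q1, Q2, Q3, Q4, Q5, Q6, Q7, Q8} — every item is covered.
Only B1 contains Q3, so B1 is forced; the remaining 5 items need at least 2 more sets (each remaining set adds at most 4) — so at least 3 sets are needed, and 3 is optimal.

3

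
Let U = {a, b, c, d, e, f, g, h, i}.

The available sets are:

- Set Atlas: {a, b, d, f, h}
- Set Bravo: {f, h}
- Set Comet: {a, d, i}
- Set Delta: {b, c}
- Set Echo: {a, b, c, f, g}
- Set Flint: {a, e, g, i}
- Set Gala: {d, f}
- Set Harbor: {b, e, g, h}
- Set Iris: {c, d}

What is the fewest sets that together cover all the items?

3

Comet, Echo, and Harbor cover everything between them: the union {a, b, c, d, e, f, g, h, i} is all of U.
No 2 of the 9 sets cover everything (all 36 combinations miss at least one item), so 3 is optimal.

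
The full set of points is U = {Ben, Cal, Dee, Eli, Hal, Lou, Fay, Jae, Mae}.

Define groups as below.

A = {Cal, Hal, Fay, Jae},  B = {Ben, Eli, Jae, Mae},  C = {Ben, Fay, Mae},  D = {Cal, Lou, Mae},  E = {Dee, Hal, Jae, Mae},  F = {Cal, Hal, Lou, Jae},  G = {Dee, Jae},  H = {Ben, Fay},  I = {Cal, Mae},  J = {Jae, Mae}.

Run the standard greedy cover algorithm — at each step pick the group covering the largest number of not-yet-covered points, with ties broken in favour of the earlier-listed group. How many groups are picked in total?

4

Greedy: pick A (covers 4 new) → pick B (covers 3 new) → pick D (covers 1 new) → pick E (covers 1 new). Total picks: 4.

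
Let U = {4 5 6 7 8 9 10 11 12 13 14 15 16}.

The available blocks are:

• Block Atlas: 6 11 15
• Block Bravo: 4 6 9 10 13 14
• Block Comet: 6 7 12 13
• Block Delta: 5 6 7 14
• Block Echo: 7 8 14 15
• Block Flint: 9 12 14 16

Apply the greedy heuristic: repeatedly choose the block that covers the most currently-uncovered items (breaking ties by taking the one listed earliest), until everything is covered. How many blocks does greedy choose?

5

Greedy: pick Bravo (covers 6 new) → pick Echo (covers 3 new) → pick Flint (covers 2 new) → pick Atlas (covers 1 new) → pick Delta (covers 1 new). Total picks: 5.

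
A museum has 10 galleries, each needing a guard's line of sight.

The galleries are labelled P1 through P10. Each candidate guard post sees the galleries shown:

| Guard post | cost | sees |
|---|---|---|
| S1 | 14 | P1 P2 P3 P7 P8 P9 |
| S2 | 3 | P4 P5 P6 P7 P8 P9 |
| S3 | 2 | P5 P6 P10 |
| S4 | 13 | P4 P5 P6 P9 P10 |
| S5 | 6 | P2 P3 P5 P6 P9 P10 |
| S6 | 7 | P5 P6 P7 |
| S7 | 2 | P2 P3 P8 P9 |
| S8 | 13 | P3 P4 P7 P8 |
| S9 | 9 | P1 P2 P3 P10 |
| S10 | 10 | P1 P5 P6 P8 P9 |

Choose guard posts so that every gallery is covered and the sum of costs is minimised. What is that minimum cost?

12

S2, S9 together cover every gallery (S2 ∪ S9 = {P1, P2, P3, P4, P5, P6, P7, P8, P9, P10}); total cost 3 + 9 = 12.
The greedy pick S2, S7, S3, S9 costs 16; no covering selection beats 12.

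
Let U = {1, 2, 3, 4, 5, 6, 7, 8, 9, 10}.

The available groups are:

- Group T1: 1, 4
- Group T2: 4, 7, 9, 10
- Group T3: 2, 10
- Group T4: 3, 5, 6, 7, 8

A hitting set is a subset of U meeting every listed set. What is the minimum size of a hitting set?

The 3 points {2, 4, 6} hit every group.
The groups T1, T3, T4 are pairwise disjoint, so any hitting set needs a separate point for each — at least 3. Hence 3 is optimal.

3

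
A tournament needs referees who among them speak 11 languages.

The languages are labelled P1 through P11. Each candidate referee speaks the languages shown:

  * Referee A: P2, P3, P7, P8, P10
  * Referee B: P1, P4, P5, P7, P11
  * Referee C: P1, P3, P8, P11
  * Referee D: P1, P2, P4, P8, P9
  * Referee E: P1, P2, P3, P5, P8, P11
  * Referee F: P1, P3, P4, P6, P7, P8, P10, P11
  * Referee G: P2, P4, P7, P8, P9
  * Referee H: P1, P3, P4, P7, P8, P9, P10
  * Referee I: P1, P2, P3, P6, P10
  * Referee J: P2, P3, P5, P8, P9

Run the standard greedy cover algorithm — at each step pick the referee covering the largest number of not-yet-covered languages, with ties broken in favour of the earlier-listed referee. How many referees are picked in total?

2

Greedy: pick F (covers 8 new) → pick J (covers 3 new). Total picks: 2.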